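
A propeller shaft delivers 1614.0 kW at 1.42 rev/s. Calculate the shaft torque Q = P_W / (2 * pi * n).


Formula: Q = P_W / (2 * pi * n)
Step 1 — P_W = 1614.0 kW * 1000 = 1614000.0 W
Step 2 — 2 * pi * n = 2 * pi * 1.42 = 8.922123
Step 3 — Q = 1614000.0 / 8.922123 ≈ 180900 N·m (5 s.f.)

180900 N·m


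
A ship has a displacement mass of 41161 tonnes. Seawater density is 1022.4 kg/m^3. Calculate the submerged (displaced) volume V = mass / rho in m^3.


Formula: V = mass / rho
Step 1 — convert tonnes to kg: 41161 t * 1000 = 41161000 kg
Step 2 — V = 41161000 / 1022.4 ≈ 40259 m^3 (5 s.f.)

40259 m^3


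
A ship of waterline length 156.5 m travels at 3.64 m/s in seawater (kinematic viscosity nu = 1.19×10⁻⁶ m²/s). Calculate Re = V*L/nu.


Formula: Re = V * L / nu
Step 1 — V * L = 3.64 * 156.5 = 569.66 m^2/s
Step 2 — Re = 569.66 / 1.19e-6 = 4.79e+08

4.79e+08


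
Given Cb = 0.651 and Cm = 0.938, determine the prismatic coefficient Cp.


Formula: Cp = Cb / Cm
Substituting: Cp = 0.651 / 0.938
Result: Cp ≈ 0.69403 (5 s.f.)

0.69403


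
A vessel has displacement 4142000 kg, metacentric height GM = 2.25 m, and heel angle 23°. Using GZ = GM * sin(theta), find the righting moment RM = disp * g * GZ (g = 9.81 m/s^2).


Formula: GZ = GM * sin(theta); RM = disp * g * GZ
Step 1 — GZ = 2.25 * sin(23°) = 2.25 * 0.390731 = 0.879145 m
Step 2 — RM = 4142000 * 9.81 * 0.879145 ≈ 35722000 N·m (5 s.f.)

35722000 N·m


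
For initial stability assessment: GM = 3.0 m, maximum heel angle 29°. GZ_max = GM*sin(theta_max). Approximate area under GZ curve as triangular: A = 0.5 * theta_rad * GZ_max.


Formula: GZ_max = GM * sin(theta); Area = 0.5 * theta_rad * GZ_max
Step 1 — GZ_max = 3.0 * sin(29°) = 3.0 * 0.48481 = 1.45443 m
Step 2 — theta_rad = 29 * pi/180 = 0.506145 rad
Step 3 — Area = 0.5 * 0.506145 * 1.45443 ≈ 0.36808 m·rad (5 s.f.)

0.36808 m·rad


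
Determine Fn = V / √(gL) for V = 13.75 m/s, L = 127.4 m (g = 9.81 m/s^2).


Formula: Fn = V / sqrt(g * L)
Step 1 — g * L = 9.81 * 127.4 = 1249.794
Step 2 — sqrt(g * L) = sqrt(1249.794) = 35.352426
Step 3 — Fn = 13.75 / 35.352426 ≈ 0.38894 (5 s.f.)

0.38894


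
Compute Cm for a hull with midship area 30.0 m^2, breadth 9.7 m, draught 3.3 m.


Formula: Cm = Am / (B * T)
Step 1 — B * T = 9.7 * 3.3 = 32.01 m^2
Step 2 — Cm = 30.0 / 32.01 ≈ 0.93721 (5 s.f.)

0.93721


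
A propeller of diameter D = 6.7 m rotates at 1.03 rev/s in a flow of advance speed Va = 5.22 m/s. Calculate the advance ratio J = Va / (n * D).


Formula: J = Va / (n * D)
Step 1 — n * D = 1.03 * 6.7 = 6.901
Step 2 — J = 5.22 / 6.901 ≈ 0.75641 (5 s.f.)

0.75641


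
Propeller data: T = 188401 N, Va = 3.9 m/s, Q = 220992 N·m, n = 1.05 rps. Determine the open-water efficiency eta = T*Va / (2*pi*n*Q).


Formula: eta = T * Va / (2 * pi * n * Q)
Step 1 — numerator = T * Va = 188401 * 3.9 = 734763.9
Step 2 — 2 * pi * n = 2 * pi * 1.05 = 6.597345
Step 3 — denominator = 6.597345 * 220992 = 1457960.47
Step 4 — eta = 734763.9 / 1457960.47 ≈ 0.50397 (5 s.f.)

0.50397


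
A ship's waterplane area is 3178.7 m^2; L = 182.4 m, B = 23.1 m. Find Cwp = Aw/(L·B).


Formula: Cwp = Aw / (L * B)
Step 1 — L * B = 182.4 * 23.1 = 4213.44 m^2
Step 2 — Cwp = 3178.7 / 4213.44 ≈ 0.75442 (5 s.f.)

0.75442


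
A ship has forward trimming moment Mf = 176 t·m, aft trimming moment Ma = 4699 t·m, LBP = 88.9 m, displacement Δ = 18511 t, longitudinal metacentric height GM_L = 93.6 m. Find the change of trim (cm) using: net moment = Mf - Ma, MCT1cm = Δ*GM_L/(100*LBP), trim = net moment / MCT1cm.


Formula: net trimming moment = Mf - Ma; MCT1cm = Δ*GM_L/(100*LBP); trim = net moment / MCT1cm
Step 1 — net trimming moment = 176 - 4699 = -4523 t·m
Step 2 — MCT1cm = 18511 * 93.6 / (100 * 88.9) = 194.8965 t·m/cm
Step 3 — trim = -4523 / 194.8965 ≈ -23.207 cm (5 s.f.)

-23.207 cm


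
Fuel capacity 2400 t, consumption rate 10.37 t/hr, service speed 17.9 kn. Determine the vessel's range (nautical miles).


Formula: endurance = fuel / rate; range = endurance * speed
Step 1 — endurance = 2400 / 10.37 = 231.4368 hours
Step 2 — range = 231.4368 * 17.9 ≈ 4142.7 nautical miles (5 s.f.)

4142.7 NM


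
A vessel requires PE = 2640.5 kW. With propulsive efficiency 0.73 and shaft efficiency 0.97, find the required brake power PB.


Formula: PB = PE / (eta_D * eta_S)
Step 1 — combined efficiency = eta_D * eta_S = 0.73 * 0.97 = 0.7081
Step 2 — PB = 2640.5 / 0.7081 ≈ 3729.0 kW (5 s.f.)

3729.0 kW


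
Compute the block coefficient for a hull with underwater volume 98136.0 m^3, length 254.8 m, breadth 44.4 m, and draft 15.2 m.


Formula: Cb = V / (L * B * T)
Step 1 — L * B * T = 254.8 * 44.4 * 15.2 = 171959.424 m^3
Step 2 — Cb = 98136.0 / 171959.424 ≈ 0.57069 (5 s.f.)

0.57069


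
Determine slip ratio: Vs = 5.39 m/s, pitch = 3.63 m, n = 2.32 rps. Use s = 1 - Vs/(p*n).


Formula: s = 1 - Vs / (p * n)
Step 1 — p * n = 3.63 * 2.32 = 8.4216
Step 2 — Vs / (p*n) = 5.39 / 8.4216 = 0.640021 (6 d.p.)
Step 3 — s = 1 - 0.640021 = 0.359979

0.359979


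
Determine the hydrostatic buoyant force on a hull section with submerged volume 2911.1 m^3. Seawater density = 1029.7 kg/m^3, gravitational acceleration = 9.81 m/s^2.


Formula: Fb = rho * g * V
Substituting: Fb = 1029.7 * 9.81 * 2911.1
Intermediate: 1029.7 * 9.81 = 10101.357
Result: Fb = 10101.357 * 2911.1 ≈ 29406000 N (5 s.f.)

29406000 N


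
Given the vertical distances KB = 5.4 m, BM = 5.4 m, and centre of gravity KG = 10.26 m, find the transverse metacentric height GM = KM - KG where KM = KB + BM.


Formula: GM = KB + BM - KG
Step 1 — KM = KB + BM = 5.4 + 5.4 = 10.8 m
Step 2 — GM = KM - KG = 10.8 - 10.26 = 0.54 m

0.54 m


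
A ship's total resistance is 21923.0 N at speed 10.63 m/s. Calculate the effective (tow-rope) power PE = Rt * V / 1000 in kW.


Formula: PE = Rt * V / 1000 (kW)
Step 1 — PE (W) = 21923.0 * 10.63 = 233041.49 W
Step 2 — PE (kW) = 233041.49 / 1000 ≈ 233.04 kW (5 s.f.)

233.04 kW


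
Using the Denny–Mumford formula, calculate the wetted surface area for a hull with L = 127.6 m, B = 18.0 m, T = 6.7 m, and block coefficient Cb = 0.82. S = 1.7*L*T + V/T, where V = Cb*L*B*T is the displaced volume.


Formula: S = 1.7*L*T + V/T with V = Cb*L*B*T, i.e. S = L * (1.7*T + Cb*B)
Step 1 — 1.7*T = 1.7 * 6.7 = 11.39 m
Step 2 — Cb*B = 0.82 * 18.0 = 14.76 m
Step 3 — 1.7*T + Cb*B = 11.39 + 14.76 = 26.15 m
Step 4 — S = 127.6 * 26.15 ≈ 3336.7 m^2 (5 s.f.)

3336.7 m^2


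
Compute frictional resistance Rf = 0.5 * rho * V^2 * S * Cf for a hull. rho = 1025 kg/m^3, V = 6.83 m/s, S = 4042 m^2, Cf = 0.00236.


Formula: Rf = 0.5 * rho * V^2 * S * Cf
Step 1 — V^2 = 6.83^2 = 46.6489
Step 2 — 0.5 * rho * V^2 = 0.5 * 1025 * 46.6489 = 23907.56125
Step 3 — Rf = 23907.56125 * 4042 * 0.00236 ≈ 228060 N (5 s.f.)

228060 N


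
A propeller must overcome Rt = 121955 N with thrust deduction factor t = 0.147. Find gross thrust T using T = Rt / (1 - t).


Formula: T = Rt / (1 - t)
Step 1 — (1 - t) = 1 - 0.147 = 0.853
Step 2 — T = 121955 / 0.853 ≈ 142970 N (5 s.f.)

142970 N


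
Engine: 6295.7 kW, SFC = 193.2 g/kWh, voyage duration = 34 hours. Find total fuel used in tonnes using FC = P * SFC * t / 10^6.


Formula: FC (tonnes) = P * SFC * t / 1,000,000
Step 1 — P * SFC * t = 6295.7 * 193.2 * 34 = 41355194.16 g
Step 2 — FC (tonnes) = 41355194.16 / 1,000,000 ≈ 41.355 tonnes (5 s.f.)

41.355 tonnes


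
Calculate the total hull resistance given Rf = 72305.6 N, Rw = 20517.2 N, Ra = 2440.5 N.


Formula: Rt = Rf + Rw + Ra
Substituting: Rt = 72305.6 + 20517.2 + 2440.5
Result: Rt = 95263.3 N

95263.3 N


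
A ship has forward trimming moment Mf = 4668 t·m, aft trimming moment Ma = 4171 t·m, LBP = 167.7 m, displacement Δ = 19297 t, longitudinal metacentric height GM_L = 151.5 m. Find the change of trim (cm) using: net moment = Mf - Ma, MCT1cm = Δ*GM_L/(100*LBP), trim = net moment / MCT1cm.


Formula: net trimming moment = Mf - Ma; MCT1cm = Δ*GM_L/(100*LBP); trim = net moment / MCT1cm
Step 1 — net trimming moment = 4668 - 4171 = 497 t·m
Step 2 — MCT1cm = 19297 * 151.5 / (100 * 167.7) = 174.3289 t·m/cm
Step 3 — trim = 497 / 174.3289 ≈ 2.8509 cm (5 s.f.)

2.8509 cm


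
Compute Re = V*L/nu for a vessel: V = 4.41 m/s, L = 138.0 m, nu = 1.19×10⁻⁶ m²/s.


Formula: Re = V * L / nu
Step 1 — V * L = 4.41 * 138.0 = 608.58 m^2/s
Step 2 — Re = 608.58 / 1.19e-6 = 5.11e+08

5.11e+08


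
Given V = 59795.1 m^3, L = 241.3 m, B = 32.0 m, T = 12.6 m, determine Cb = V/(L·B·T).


Formula: Cb = V / (L * B * T)
Step 1 — L * B * T = 241.3 * 32.0 * 12.6 = 97292.16 m^3
Step 2 — Cb = 59795.1 / 97292.16 ≈ 0.61459 (5 s.f.)

0.61459


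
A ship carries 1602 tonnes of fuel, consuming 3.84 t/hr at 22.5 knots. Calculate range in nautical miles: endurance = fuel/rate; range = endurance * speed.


Formula: endurance = fuel / rate; range = endurance * speed
Step 1 — endurance = 1602 / 3.84 = 417.1875 hours
Step 2 — range = 417.1875 * 22.5 ≈ 9386.7 nautical miles (5 s.f.)

9386.7 NM


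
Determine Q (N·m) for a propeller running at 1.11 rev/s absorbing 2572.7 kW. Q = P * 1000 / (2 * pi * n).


Formula: Q = P_W / (2 * pi * n)
Step 1 — P_W = 2572.7 kW * 1000 = 2572700.0 W
Step 2 — 2 * pi * n = 2 * pi * 1.11 = 6.974336
Step 3 — Q = 2572700.0 / 6.974336 ≈ 368880 N·m (5 s.f.)

368880 N·m


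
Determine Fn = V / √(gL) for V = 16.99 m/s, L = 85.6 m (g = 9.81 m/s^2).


Formula: Fn = V / sqrt(g * L)
Step 1 — g * L = 9.81 * 85.6 = 839.736
Step 2 — sqrt(g * L) = sqrt(839.736) = 28.978199
Step 3 — Fn = 16.99 / 28.978199 ≈ 0.58630 (5 s.f.)

0.58630


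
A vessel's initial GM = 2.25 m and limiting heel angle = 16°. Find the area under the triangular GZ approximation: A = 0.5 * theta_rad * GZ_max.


Formula: GZ_max = GM * sin(theta); Area = 0.5 * theta_rad * GZ_max
Step 1 — GZ_max = 2.25 * sin(16°) = 2.25 * 0.275637 = 0.620183 m
Step 2 — theta_rad = 16 * pi/180 = 0.279253 rad
Step 3 — Area = 0.5 * 0.279253 * 0.620183 ≈ 0.086594 m·rad (5 s.f.)

0.086594 m·rad


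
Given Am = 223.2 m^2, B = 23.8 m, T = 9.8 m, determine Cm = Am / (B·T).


Formula: Cm = Am / (B * T)
Step 1 — B * T = 23.8 * 9.8 = 233.24 m^2
Step 2 — Cm = 223.2 / 233.24 ≈ 0.95695 (5 s.f.)

0.95695


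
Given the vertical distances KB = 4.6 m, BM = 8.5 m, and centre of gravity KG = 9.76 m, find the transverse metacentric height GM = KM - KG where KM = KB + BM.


Formula: GM = KB + BM - KG
Step 1 — KM = KB + BM = 4.6 + 8.5 = 13.1 m
Step 2 — GM = KM - KG = 13.1 - 9.76 = 3.34 m

3.34 m


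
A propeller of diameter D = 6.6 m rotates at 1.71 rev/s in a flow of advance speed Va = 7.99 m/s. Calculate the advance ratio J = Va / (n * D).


Formula: J = Va / (n * D)
Step 1 — n * D = 1.71 * 6.6 = 11.286
Step 2 — J = 7.99 / 11.286 ≈ 0.70796 (5 s.f.)

0.70796


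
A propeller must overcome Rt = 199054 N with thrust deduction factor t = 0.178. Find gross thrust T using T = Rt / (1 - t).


Formula: T = Rt / (1 - t)
Step 1 — (1 - t) = 1 - 0.178 = 0.822
Step 2 — T = 199054 / 0.822 ≈ 242160 N (5 s.f.)

242160 N


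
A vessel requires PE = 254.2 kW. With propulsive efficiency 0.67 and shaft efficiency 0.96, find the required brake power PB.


Formula: PB = PE / (eta_D * eta_S)
Step 1 — combined efficiency = eta_D * eta_S = 0.67 * 0.96 = 0.6432
Step 2 — PB = 254.2 / 0.6432 ≈ 395.21 kW (5 s.f.)

395.21 kW


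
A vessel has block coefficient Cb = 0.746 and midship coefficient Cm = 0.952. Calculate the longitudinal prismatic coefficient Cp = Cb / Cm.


Formula: Cp = Cb / Cm
Substituting: Cp = 0.746 / 0.952
Result: Cp ≈ 0.78361 (5 s.f.)

0.78361


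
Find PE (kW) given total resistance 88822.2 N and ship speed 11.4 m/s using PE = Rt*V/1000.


Formula: PE = Rt * V / 1000 (kW)
Step 1 — PE (W) = 88822.2 * 11.4 = 1012573.08 W
Step 2 — PE (kW) = 1012573.08 / 1000 ≈ 1012.6 kW (5 s.f.)

1012.6 kW


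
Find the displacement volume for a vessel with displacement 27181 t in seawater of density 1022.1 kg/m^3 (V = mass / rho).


Formula: V = mass / rho
Step 1 — convert tonnes to kg: 27181 t * 1000 = 27181000 kg
Step 2 — V = 27181000 / 1022.1 ≈ 26593 m^3 (5 s.f.)

26593 m^3


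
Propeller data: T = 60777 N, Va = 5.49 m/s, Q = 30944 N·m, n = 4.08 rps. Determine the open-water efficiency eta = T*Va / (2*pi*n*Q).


Formula: eta = T * Va / (2 * pi * n * Q)
Step 1 — numerator = T * Va = 60777 * 5.49 = 333665.73
Step 2 — 2 * pi * n = 2 * pi * 4.08 = 25.635396
Step 3 — denominator = 25.635396 * 30944 = 793261.69
Step 4 — eta = 333665.73 / 793261.69 ≈ 0.42063 (5 s.f.)

0.42063


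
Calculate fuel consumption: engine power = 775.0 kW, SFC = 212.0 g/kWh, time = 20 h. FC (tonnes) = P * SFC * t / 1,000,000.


Formula: FC (tonnes) = P * SFC * t / 1,000,000
Step 1 — P * SFC * t = 775.0 * 212.0 * 20 = 3286000.0 g
Step 2 — FC (tonnes) = 3286000.0 / 1,000,000 ≈ 3.2860 tonnes (5 s.f.)

3.2860 tonnes


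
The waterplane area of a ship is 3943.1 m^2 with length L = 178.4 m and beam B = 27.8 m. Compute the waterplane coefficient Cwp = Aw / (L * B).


Formula: Cwp = Aw / (L * B)
Step 1 — L * B = 178.4 * 27.8 = 4959.52 m^2
Step 2 — Cwp = 3943.1 / 4959.52 ≈ 0.79506 (5 s.f.)

0.79506


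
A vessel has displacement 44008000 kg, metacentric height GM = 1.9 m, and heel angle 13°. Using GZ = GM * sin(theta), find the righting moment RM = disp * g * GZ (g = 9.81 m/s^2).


Formula: GZ = GM * sin(theta); RM = disp * g * GZ
Step 1 — GZ = 1.9 * sin(13°) = 1.9 * 0.224951 = 0.427407 m
Step 2 — RM = 44008000 * 9.81 * 0.427407 ≈ 184520000 N·m (5 s.f.)

184520000 N·m


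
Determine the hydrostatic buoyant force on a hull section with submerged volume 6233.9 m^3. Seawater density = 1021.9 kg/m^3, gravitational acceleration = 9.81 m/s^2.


Formula: Fb = rho * g * V
Substituting: Fb = 1021.9 * 9.81 * 6233.9
Intermediate: 1021.9 * 9.81 = 10024.839
Result: Fb = 10024.839 * 6233.9 ≈ 62494000 N (5 s.f.)

62494000 N


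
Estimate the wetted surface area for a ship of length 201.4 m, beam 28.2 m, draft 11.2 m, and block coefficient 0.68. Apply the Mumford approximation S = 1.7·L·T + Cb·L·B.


Formula: S = 1.7*L*T + V/T with V = Cb*L*B*T, i.e. S = L * (1.7*T + Cb*B)
Step 1 — 1.7*T = 1.7 * 11.2 = 19.04 m
Step 2 — Cb*B = 0.68 * 28.2 = 19.176 m
Step 3 — 1.7*T + Cb*B = 19.04 + 19.176 = 38.216 m
Step 4 — S = 201.4 * 38.216 ≈ 7696.7 m^2 (5 s.f.)

7696.7 m^2


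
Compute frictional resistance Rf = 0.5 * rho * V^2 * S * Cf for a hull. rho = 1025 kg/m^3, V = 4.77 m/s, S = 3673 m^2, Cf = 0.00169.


Formula: Rf = 0.5 * rho * V^2 * S * Cf
Step 1 — V^2 = 4.77^2 = 22.7529
Step 2 — 0.5 * rho * V^2 = 0.5 * 1025 * 22.7529 = 11660.86125
Step 3 — Rf = 11660.86125 * 3673 * 0.00169 ≈ 72383 N (5 s.f.)

72383 N


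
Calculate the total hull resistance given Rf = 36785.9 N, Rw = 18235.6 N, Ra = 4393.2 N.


Formula: Rt = Rf + Rw + Ra
Substituting: Rt = 36785.9 + 18235.6 + 4393.2
Result: Rt = 59414.7 N

59414.7 N


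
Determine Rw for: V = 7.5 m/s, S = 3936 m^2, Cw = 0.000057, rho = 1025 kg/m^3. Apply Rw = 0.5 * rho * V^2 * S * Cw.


Formula: Rw = 0.5 * rho * V^2 * S * Cw
Step 1 — V^2 = 7.5^2 = 56.25
Step 2 — 0.5 * rho * V^2 = 0.5 * 1025 * 56.25 = 28828.125
Step 3 — Rw = 28828.125 * 3936 * 0.000057 ≈ 6467.6 N (5 s.f.)

6467.6 N


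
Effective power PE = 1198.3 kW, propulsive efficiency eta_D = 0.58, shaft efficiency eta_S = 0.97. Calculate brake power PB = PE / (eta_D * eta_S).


Formula: PB = PE / (eta_D * eta_S)
Step 1 — combined efficiency = eta_D * eta_S = 0.58 * 0.97 = 0.5626
Step 2 — PB = 1198.3 / 0.5626 ≈ 2129.9 kW (5 s.f.)

2129.9 kW


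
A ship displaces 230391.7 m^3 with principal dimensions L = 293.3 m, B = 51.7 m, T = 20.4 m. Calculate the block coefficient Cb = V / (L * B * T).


Formula: Cb = V / (L * B * T)
Step 1 — L * B * T = 293.3 * 51.7 * 20.4 = 309337.644 m^3
Step 2 — Cb = 230391.7 / 309337.644 ≈ 0.74479 (5 s.f.)

0.74479


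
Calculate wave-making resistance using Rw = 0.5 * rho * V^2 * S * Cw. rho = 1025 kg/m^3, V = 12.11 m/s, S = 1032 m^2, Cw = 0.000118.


Formula: Rw = 0.5 * rho * V^2 * S * Cw
Step 1 — V^2 = 12.11^2 = 146.6521
Step 2 — 0.5 * rho * V^2 = 0.5 * 1025 * 146.6521 = 75159.20125
Step 3 — Rw = 75159.20125 * 1032 * 0.000118 ≈ 9152.6 N (5 s.f.)

9152.6 N


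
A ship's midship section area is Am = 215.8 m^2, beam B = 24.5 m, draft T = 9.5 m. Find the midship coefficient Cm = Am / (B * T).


Formula: Cm = Am / (B * T)
Step 1 — B * T = 24.5 * 9.5 = 232.75 m^2
Step 2 — Cm = 215.8 / 232.75 ≈ 0.92718 (5 s.f.)

0.92718


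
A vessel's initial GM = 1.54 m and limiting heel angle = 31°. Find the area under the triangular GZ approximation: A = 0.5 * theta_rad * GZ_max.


Formula: GZ_max = GM * sin(theta); Area = 0.5 * theta_rad * GZ_max
Step 1 — GZ_max = 1.54 * sin(31°) = 1.54 * 0.515038 = 0.793159 m
Step 2 — theta_rad = 31 * pi/180 = 0.541052 rad
Step 3 — Area = 0.5 * 0.541052 * 0.793159 ≈ 0.21457 m·rad (5 s.f.)

0.21457 m·rad


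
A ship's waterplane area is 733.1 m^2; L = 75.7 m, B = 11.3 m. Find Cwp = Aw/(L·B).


Formula: Cwp = Aw / (L * B)
Step 1 — L * B = 75.7 * 11.3 = 855.41 m^2
Step 2 — Cwp = 733.1 / 855.41 ≈ 0.85702 (5 s.f.)

0.85702


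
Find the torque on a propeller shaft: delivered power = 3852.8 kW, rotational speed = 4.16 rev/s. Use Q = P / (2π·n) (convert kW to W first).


Formula: Q = P_W / (2 * pi * n)
Step 1 — P_W = 3852.8 kW * 1000 = 3852800.0 W
Step 2 — 2 * pi * n = 2 * pi * 4.16 = 26.138051
Step 3 — Q = 3852800.0 / 26.138051 ≈ 147400 N·m (5 s.f.)

147400 N·m


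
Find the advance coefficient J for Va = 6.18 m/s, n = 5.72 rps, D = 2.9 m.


Formula: J = Va / (n * D)
Step 1 — n * D = 5.72 * 2.9 = 16.588
Step 2 — J = 6.18 / 16.588 ≈ 0.37256 (5 s.f.)

0.37256


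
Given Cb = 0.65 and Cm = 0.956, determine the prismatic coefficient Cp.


Formula: Cp = Cb / Cm
Substituting: Cp = 0.65 / 0.956
Result: Cp ≈ 0.67992 (5 s.f.)

0.67992


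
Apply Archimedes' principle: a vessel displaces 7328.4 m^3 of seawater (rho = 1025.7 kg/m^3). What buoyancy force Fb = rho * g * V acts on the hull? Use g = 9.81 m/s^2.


Formula: Fb = rho * g * V
Substituting: Fb = 1025.7 * 9.81 * 7328.4
Intermediate: 1025.7 * 9.81 = 10062.117
Result: Fb = 10062.117 * 7328.4 ≈ 73739000 N (5 s.f.)

73739000 N


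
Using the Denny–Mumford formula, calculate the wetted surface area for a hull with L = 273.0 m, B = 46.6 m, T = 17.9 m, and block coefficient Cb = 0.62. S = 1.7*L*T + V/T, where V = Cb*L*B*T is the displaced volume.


Formula: S = 1.7*L*T + V/T with V = Cb*L*B*T, i.e. S = L * (1.7*T + Cb*B)
Step 1 — 1.7*T = 1.7 * 17.9 = 30.43 m
Step 2 — Cb*B = 0.62 * 46.6 = 28.892 m
Step 3 — 1.7*T + Cb*B = 30.43 + 28.892 = 59.322 m
Step 4 — S = 273.0 * 59.322 ≈ 16195 m^2 (5 s.f.)

16195 m^2


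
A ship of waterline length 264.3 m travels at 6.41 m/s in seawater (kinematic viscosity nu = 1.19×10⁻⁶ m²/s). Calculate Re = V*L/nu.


Formula: Re = V * L / nu
Step 1 — V * L = 6.41 * 264.3 = 1694.163 m^2/s
Step 2 — Re = 1694.163 / 1.19e-6 = 1.42e+09

1.42e+09


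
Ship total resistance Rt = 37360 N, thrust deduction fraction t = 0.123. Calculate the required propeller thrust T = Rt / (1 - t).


Formula: T = Rt / (1 - t)
Step 1 — (1 - t) = 1 - 0.123 = 0.877
Step 2 — T = 37360 / 0.877 ≈ 42600 N (5 s.f.)

42600 N


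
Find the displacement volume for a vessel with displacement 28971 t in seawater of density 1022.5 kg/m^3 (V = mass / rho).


Formula: V = mass / rho
Step 1 — convert tonnes to kg: 28971 t * 1000 = 28971000 kg
Step 2 — V = 28971000 / 1022.5 ≈ 28333 m^3 (5 s.f.)

28333 m^3


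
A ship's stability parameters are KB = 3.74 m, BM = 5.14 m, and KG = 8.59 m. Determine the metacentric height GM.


Formula: GM = KB + BM - KG
Step 1 — KM = KB + BM = 3.74 + 5.14 = 8.88 m
Step 2 — GM = KM - KG = 8.88 - 8.59 = 0.29 m

0.29 m


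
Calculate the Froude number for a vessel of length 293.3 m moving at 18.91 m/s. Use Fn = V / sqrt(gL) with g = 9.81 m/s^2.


Formula: Fn = V / sqrt(g * L)
Step 1 — g * L = 9.81 * 293.3 = 2877.273
Step 2 — sqrt(g * L) = sqrt(2877.273) = 53.640218
Step 3 — Fn = 18.91 / 53.640218 ≈ 0.35253 (5 s.f.)

0.35253


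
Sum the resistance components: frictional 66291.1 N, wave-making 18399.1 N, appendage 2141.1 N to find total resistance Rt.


Formula: Rt = Rf + Rw + Ra
Substituting: Rt = 66291.1 + 18399.1 + 2141.1
Result: Rt = 86831.3 N

86831.3 N


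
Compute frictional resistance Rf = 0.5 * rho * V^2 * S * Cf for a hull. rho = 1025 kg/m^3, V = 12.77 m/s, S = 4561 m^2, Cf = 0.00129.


Formula: Rf = 0.5 * rho * V^2 * S * Cf
Step 1 — V^2 = 12.77^2 = 163.0729
Step 2 — 0.5 * rho * V^2 = 0.5 * 1025 * 163.0729 = 83574.86125
Step 3 — Rf = 83574.86125 * 4561 * 0.00129 ≈ 491730 N (5 s.f.)

491730 N


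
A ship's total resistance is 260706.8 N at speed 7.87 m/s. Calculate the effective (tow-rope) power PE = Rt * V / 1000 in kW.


Formula: PE = Rt * V / 1000 (kW)
Step 1 — PE (W) = 260706.8 * 7.87 = 2051762.516 W
Step 2 — PE (kW) = 2051762.516 / 1000 ≈ 2051.8 kW (5 s.f.)

2051.8 kW


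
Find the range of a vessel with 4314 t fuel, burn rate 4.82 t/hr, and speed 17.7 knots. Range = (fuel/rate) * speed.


Formula: endurance = fuel / rate; range = endurance * speed
Step 1 — endurance = 4314 / 4.82 = 895.0207 hours
Step 2 — range = 895.0207 * 17.7 ≈ 15842 nautical miles (5 s.f.)

15842 NM


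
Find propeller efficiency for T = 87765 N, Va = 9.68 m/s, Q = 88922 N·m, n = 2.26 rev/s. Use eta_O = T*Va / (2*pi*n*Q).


Formula: eta = T * Va / (2 * pi * n * Q)
Step 1 — numerator = T * Va = 87765 * 9.68 = 849565.2
Step 2 — 2 * pi * n = 2 * pi * 2.26 = 14.199999
Step 3 — denominator = 14.199999 * 88922 = 1262692.31
Step 4 — eta = 849565.2 / 1262692.31 ≈ 0.67282 (5 s.f.)

0.67282


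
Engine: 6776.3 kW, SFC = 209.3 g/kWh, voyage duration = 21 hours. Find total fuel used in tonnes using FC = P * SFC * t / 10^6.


Formula: FC (tonnes) = P * SFC * t / 1,000,000
Step 1 — P * SFC * t = 6776.3 * 209.3 * 21 = 29783871.39 g
Step 2 — FC (tonnes) = 29783871.39 / 1,000,000 ≈ 29.784 tonnes (5 s.f.)

29.784 tonnes


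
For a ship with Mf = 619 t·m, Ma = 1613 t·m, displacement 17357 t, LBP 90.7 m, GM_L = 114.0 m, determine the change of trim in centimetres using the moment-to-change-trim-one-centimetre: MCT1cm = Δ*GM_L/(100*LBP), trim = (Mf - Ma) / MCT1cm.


Formula: net trimming moment = Mf - Ma; MCT1cm = Δ*GM_L/(100*LBP); trim = net moment / MCT1cm
Step 1 — net trimming moment = 619 - 1613 = -994 t·m
Step 2 — MCT1cm = 17357 * 114.0 / (100 * 90.7) = 218.1585 t·m/cm
Step 3 — trim = -994 / 218.1585 ≈ -4.5563 cm (5 s.f.)

-4.5563 cm


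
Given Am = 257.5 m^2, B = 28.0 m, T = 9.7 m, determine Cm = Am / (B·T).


Formula: Cm = Am / (B * T)
Step 1 — B * T = 28.0 * 9.7 = 271.6 m^2
Step 2 — Cm = 257.5 / 271.6 ≈ 0.94809 (5 s.f.)

0.94809


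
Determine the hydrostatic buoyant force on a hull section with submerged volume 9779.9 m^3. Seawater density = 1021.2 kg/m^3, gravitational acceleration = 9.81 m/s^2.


Formula: Fb = rho * g * V
Substituting: Fb = 1021.2 * 9.81 * 9779.9
Intermediate: 1021.2 * 9.81 = 10017.972
Result: Fb = 10017.972 * 9779.9 ≈ 97975000 N (5 s.f.)

97975000 N


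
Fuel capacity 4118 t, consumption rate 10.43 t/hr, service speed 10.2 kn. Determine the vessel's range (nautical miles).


Formula: endurance = fuel / rate; range = endurance * speed
Step 1 — endurance = 4118 / 10.43 = 394.8226 hours
Step 2 — range = 394.8226 * 10.2 ≈ 4027.2 nautical miles (5 s.f.)

4027.2 NM


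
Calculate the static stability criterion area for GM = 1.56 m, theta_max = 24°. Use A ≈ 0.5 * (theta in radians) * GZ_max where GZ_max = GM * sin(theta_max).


Formula: GZ_max = GM * sin(theta); Area = 0.5 * theta_rad * GZ_max
Step 1 — GZ_max = 1.56 * sin(24°) = 1.56 * 0.406737 = 0.63451 m
Step 2 — theta_rad = 24 * pi/180 = 0.418879 rad
Step 3 — Area = 0.5 * 0.418879 * 0.63451 ≈ 0.13289 m·rad (5 s.f.)

0.13289 m·rad


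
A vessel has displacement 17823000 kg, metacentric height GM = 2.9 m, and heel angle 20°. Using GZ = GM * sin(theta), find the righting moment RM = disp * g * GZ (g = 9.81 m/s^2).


Formula: GZ = GM * sin(theta); RM = disp * g * GZ
Step 1 — GZ = 2.9 * sin(20°) = 2.9 * 0.34202 = 0.991858 m
Step 2 — RM = 17823000 * 9.81 * 0.991858 ≈ 173420000 N·m (5 s.f.)

173420000 N·m


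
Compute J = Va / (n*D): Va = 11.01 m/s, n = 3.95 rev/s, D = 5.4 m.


Formula: J = Va / (n * D)
Step 1 — n * D = 3.95 * 5.4 = 21.33
Step 2 — J = 11.01 / 21.33 ≈ 0.51617 (5 s.f.)

0.51617


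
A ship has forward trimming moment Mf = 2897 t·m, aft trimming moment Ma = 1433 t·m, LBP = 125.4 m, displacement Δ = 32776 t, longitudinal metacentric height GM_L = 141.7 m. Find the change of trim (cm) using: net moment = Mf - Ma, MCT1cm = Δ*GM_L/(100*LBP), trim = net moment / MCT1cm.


Formula: net trimming moment = Mf - Ma; MCT1cm = Δ*GM_L/(100*LBP); trim = net moment / MCT1cm
Step 1 — net trimming moment = 2897 - 1433 = 1464 t·m
Step 2 — MCT1cm = 32776 * 141.7 / (100 * 125.4) = 370.3636 t·m/cm
Step 3 — trim = 1464 / 370.3636 ≈ 3.9529 cm (5 s.f.)

3.9529 cm


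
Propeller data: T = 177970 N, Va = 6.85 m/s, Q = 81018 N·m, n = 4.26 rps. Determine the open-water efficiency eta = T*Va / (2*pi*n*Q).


Formula: eta = T * Va / (2 * pi * n * Q)
Step 1 — numerator = T * Va = 177970 * 6.85 = 1219094.5
Step 2 — 2 * pi * n = 2 * pi * 4.26 = 26.766369
Step 3 — denominator = 26.766369 * 81018 = 2168557.68
Step 4 — eta = 1219094.5 / 2168557.68 ≈ 0.56217 (5 s.f.)

0.56217


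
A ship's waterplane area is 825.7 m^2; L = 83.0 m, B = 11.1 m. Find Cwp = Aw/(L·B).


Formula: Cwp = Aw / (L * B)
Step 1 — L * B = 83.0 * 11.1 = 921.3 m^2
Step 2 — Cwp = 825.7 / 921.3 ≈ 0.89623 (5 s.f.)

0.89623


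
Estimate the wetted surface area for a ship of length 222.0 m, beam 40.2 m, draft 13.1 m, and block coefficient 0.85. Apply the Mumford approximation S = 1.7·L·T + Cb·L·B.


Formula: S = 1.7*L*T + V/T with V = Cb*L*B*T, i.e. S = L * (1.7*T + Cb*B)
Step 1 — 1.7*T = 1.7 * 13.1 = 22.27 m
Step 2 — Cb*B = 0.85 * 40.2 = 34.17 m
Step 3 — 1.7*T + Cb*B = 22.27 + 34.17 = 56.44 m
Step 4 — S = 222.0 * 56.44 ≈ 12530 m^2 (5 s.f.)

12530 m^2


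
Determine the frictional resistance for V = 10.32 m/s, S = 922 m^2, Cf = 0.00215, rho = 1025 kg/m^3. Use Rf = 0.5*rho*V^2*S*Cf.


Formula: Rf = 0.5 * rho * V^2 * S * Cf
Step 1 — V^2 = 10.32^2 = 106.5024
Step 2 — 0.5 * rho * V^2 = 0.5 * 1025 * 106.5024 = 54582.48
Step 3 — Rf = 54582.48 * 922 * 0.00215 ≈ 108200 N (5 s.f.)

108200 N


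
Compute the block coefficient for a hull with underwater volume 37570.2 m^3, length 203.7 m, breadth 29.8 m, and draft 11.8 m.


Formula: Cb = V / (L * B * T)
Step 1 — L * B * T = 203.7 * 29.8 * 11.8 = 71629.068 m^3
Step 2 — Cb = 37570.2 / 71629.068 ≈ 0.52451 (5 s.f.)

0.52451


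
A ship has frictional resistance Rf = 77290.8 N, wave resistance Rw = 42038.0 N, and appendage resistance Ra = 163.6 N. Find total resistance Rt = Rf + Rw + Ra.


Formula: Rt = Rf + Rw + Ra
Substituting: Rt = 77290.8 + 42038.0 + 163.6
Result: Rt = 119492.4 N

119492.4 N


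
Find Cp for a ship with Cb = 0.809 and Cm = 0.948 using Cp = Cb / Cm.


Formula: Cp = Cb / Cm
Substituting: Cp = 0.809 / 0.948
Result: Cp ≈ 0.85338 (5 s.f.)

0.85338


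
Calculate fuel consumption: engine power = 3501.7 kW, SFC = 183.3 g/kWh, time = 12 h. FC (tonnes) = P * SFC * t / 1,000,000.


Formula: FC (tonnes) = P * SFC * t / 1,000,000
Step 1 — P * SFC * t = 3501.7 * 183.3 * 12 = 7702339.32 g
Step 2 — FC (tonnes) = 7702339.32 / 1,000,000 ≈ 7.7023 tonnes (5 s.f.)

7.7023 tonnes


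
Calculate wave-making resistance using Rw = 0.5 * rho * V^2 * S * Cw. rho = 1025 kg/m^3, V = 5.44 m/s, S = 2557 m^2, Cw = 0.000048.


Formula: Rw = 0.5 * rho * V^2 * S * Cw
Step 1 — V^2 = 5.44^2 = 29.5936
Step 2 — 0.5 * rho * V^2 = 0.5 * 1025 * 29.5936 = 15166.72
Step 3 — Rw = 15166.72 * 2557 * 0.000048 ≈ 1861.5 N (5 s.f.)

1861.5 N


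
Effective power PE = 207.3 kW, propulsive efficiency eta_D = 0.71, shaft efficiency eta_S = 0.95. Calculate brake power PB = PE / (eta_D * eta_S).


Formula: PB = PE / (eta_D * eta_S)
Step 1 — combined efficiency = eta_D * eta_S = 0.71 * 0.95 = 0.6745
Step 2 — PB = 207.3 / 0.6745 ≈ 307.34 kW (5 s.f.)

307.34 kW


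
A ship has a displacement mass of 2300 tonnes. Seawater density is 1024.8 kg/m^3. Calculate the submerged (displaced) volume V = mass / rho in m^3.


Formula: V = mass / rho
Step 1 — convert tonnes to kg: 2300 t * 1000 = 2300000 kg
Step 2 — V = 2300000 / 1024.8 ≈ 2244.3 m^3 (5 s.f.)

2244.3 m^3


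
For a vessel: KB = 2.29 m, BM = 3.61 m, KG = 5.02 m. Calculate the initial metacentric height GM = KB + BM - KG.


Formula: GM = KB + BM - KG
Step 1 — KM = KB + BM = 2.29 + 3.61 = 5.9 m
Step 2 — GM = KM - KG = 5.9 - 5.02 = 0.88 m

0.88 m


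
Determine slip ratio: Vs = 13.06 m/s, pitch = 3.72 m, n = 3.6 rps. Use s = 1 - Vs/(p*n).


Formula: s = 1 - Vs / (p * n)
Step 1 — p * n = 3.72 * 3.6 = 13.392
Step 2 — Vs / (p*n) = 13.06 / 13.392 = 0.975209 (6 d.p.)
Step 3 — s = 1 - 0.975209 = 0.024791

0.024791


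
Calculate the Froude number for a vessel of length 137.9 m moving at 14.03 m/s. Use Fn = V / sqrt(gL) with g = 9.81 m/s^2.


Formula: Fn = V / sqrt(g * L)
Step 1 — g * L = 9.81 * 137.9 = 1352.799
Step 2 — sqrt(g * L) = sqrt(1352.799) = 36.780416
Step 3 — Fn = 14.03 / 36.780416 ≈ 0.38145 (5 s.f.)

0.38145


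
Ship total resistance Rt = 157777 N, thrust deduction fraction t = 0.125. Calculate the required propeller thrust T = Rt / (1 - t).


Formula: T = Rt / (1 - t)
Step 1 — (1 - t) = 1 - 0.125 = 0.875
Step 2 — T = 157777 / 0.875 ≈ 180320 N (5 s.f.)

180320 N


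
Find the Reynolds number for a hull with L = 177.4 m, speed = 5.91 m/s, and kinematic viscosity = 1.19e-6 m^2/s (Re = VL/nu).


Formula: Re = V * L / nu
Step 1 — V * L = 5.91 * 177.4 = 1048.434 m^2/s
Step 2 — Re = 1048.434 / 1.19e-6 = 8.81e+08

8.81e+08


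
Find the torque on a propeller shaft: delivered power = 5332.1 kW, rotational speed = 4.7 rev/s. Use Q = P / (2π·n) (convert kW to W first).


Formula: Q = P_W / (2 * pi * n)
Step 1 — P_W = 5332.1 kW * 1000 = 5332100.0 W
Step 2 — 2 * pi * n = 2 * pi * 4.7 = 29.530971
Step 3 — Q = 5332100.0 / 29.530971 ≈ 180560 N·m (5 s.f.)

180560 N·m


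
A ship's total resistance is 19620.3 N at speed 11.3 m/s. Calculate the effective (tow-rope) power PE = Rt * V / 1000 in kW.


Formula: PE = Rt * V / 1000 (kW)
Step 1 — PE (W) = 19620.3 * 11.3 = 221709.39 W
Step 2 — PE (kW) = 221709.39 / 1000 ≈ 221.71 kW (5 s.f.)

221.71 kW


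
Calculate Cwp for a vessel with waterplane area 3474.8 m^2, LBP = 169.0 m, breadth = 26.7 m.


Formula: Cwp = Aw / (L * B)
Step 1 — L * B = 169.0 * 26.7 = 4512.3 m^2
Step 2 — Cwp = 3474.8 / 4512.3 ≈ 0.77007 (5 s.f.)

0.77007


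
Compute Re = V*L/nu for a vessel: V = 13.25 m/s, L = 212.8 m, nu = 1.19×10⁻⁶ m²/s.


Formula: Re = V * L / nu
Step 1 — V * L = 13.25 * 212.8 = 2819.6 m^2/s
Step 2 — Re = 2819.6 / 1.19e-6 = 2.37e+09

2.37e+09


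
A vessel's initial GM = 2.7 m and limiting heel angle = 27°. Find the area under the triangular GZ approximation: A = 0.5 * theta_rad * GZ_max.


Formula: GZ_max = GM * sin(theta); Area = 0.5 * theta_rad * GZ_max
Step 1 — GZ_max = 2.7 * sin(27°) = 2.7 * 0.45399 = 1.225773 m
Step 2 — theta_rad = 27 * pi/180 = 0.471239 rad
Step 3 — Area = 0.5 * 0.471239 * 1.225773 ≈ 0.28882 m·rad (5 s.f.)

0.28882 m·rad


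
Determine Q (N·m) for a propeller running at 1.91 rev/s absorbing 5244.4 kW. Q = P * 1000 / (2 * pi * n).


Formula: Q = P_W / (2 * pi * n)
Step 1 — P_W = 5244.4 kW * 1000 = 5244400.0 W
Step 2 — 2 * pi * n = 2 * pi * 1.91 = 12.000884
Step 3 — Q = 5244400.0 / 12.000884 ≈ 437000 N·m (5 s.f.)

437000 N·m


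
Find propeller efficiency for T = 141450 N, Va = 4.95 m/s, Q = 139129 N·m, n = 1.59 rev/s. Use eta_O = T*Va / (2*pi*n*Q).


Formula: eta = T * Va / (2 * pi * n * Q)
Step 1 — numerator = T * Va = 141450 * 4.95 = 700177.5
Step 2 — 2 * pi * n = 2 * pi * 1.59 = 9.990265
Step 3 — denominator = 9.990265 * 139129 = 1389935.58
Step 4 — eta = 700177.5 / 1389935.58 ≈ 0.50375 (5 s.f.)

0.50375


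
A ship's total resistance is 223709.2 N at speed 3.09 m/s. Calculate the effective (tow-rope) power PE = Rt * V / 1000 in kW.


Formula: PE = Rt * V / 1000 (kW)
Step 1 — PE (W) = 223709.2 * 3.09 = 691261.428 W
Step 2 — PE (kW) = 691261.428 / 1000 ≈ 691.26 kW (5 s.f.)

691.26 kW


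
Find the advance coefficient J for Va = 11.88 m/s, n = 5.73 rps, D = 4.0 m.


Formula: J = Va / (n * D)
Step 1 — n * D = 5.73 * 4.0 = 22.92
Step 2 — J = 11.88 / 22.92 ≈ 0.51832 (5 s.f.)

0.51832


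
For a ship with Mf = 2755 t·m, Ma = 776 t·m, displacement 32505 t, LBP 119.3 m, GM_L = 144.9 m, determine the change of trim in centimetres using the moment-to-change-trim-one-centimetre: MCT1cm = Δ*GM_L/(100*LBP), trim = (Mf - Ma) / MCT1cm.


Formula: net trimming moment = Mf - Ma; MCT1cm = Δ*GM_L/(100*LBP); trim = net moment / MCT1cm
Step 1 — net trimming moment = 2755 - 776 = 1979 t·m
Step 2 — MCT1cm = 32505 * 144.9 / (100 * 119.3) = 394.8009 t·m/cm
Step 3 — trim = 1979 / 394.8009 ≈ 5.0127 cm (5 s.f.)

5.0127 cm


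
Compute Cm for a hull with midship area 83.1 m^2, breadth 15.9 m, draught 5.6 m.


Formula: Cm = Am / (B * T)
Step 1 — B * T = 15.9 * 5.6 = 89.04 m^2
Step 2 — Cm = 83.1 / 89.04 ≈ 0.93329 (5 s.f.)

0.93329


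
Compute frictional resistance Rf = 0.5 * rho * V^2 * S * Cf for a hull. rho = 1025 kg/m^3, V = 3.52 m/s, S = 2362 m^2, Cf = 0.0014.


Formula: Rf = 0.5 * rho * V^2 * S * Cf
Step 1 — V^2 = 3.52^2 = 12.3904
Step 2 — 0.5 * rho * V^2 = 0.5 * 1025 * 12.3904 = 6350.08
Step 3 — Rf = 6350.08 * 2362 * 0.0014 ≈ 20998 N (5 s.f.)

20998 N


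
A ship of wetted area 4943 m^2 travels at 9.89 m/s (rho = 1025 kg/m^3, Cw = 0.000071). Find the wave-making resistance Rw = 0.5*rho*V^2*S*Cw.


Formula: Rw = 0.5 * rho * V^2 * S * Cw
Step 1 — V^2 = 9.89^2 = 97.8121
Step 2 — 0.5 * rho * V^2 = 0.5 * 1025 * 97.8121 = 50128.70125
Step 3 — Rw = 50128.70125 * 4943 * 0.000071 ≈ 17593 N (5 s.f.)

17593 N


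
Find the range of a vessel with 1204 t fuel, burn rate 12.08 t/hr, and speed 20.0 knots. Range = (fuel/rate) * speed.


Formula: endurance = fuel / rate; range = endurance * speed
Step 1 — endurance = 1204 / 12.08 = 99.6689 hours
Step 2 — range = 99.6689 * 20.0 ≈ 1993.4 nautical miles (5 s.f.)

1993.4 NM


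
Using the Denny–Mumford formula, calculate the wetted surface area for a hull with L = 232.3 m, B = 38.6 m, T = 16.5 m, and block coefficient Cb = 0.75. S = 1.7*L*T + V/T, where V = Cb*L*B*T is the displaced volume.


Formula: S = 1.7*L*T + V/T with V = Cb*L*B*T, i.e. S = L * (1.7*T + Cb*B)
Step 1 — 1.7*T = 1.7 * 16.5 = 28.05 m
Step 2 — Cb*B = 0.75 * 38.6 = 28.95 m
Step 3 — 1.7*T + Cb*B = 28.05 + 28.95 = 57.0 m
Step 4 — S = 232.3 * 57.0 ≈ 13241 m^2 (5 s.f.)

13241 m^2


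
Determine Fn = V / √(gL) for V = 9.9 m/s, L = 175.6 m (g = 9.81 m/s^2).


Formula: Fn = V / sqrt(g * L)
Step 1 — g * L = 9.81 * 175.6 = 1722.636
Step 2 — sqrt(g * L) = sqrt(1722.636) = 41.50465
Step 3 — Fn = 9.9 / 41.50465 ≈ 0.23853 (5 s.f.)

0.23853


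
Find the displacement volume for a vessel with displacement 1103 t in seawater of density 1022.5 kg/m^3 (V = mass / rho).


Formula: V = mass / rho
Step 1 — convert tonnes to kg: 1103 t * 1000 = 1103000 kg
Step 2 — V = 1103000 / 1022.5 ≈ 1078.7 m^3 (5 s.f.)

1078.7 m^3


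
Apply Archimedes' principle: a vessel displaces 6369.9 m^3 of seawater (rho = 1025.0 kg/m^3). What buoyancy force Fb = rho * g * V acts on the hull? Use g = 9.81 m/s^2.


Formula: Fb = rho * g * V
Substituting: Fb = 1025.0 * 9.81 * 6369.9
Intermediate: 1025.0 * 9.81 = 10055.25
Result: Fb = 10055.25 * 6369.9 ≈ 64051000 N (5 s.f.)

64051000 N


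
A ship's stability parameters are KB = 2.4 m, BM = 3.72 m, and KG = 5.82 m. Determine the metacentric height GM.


Formula: GM = KB + BM - KG
Step 1 — KM = KB + BM = 2.4 + 3.72 = 6.12 m
Step 2 — GM = KM - KG = 6.12 - 5.82 = 0.3 m

0.3 m


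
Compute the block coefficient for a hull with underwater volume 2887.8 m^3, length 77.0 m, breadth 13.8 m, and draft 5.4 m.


Formula: Cb = V / (L * B * T)
Step 1 — L * B * T = 77.0 * 13.8 * 5.4 = 5738.04 m^3
Step 2 — Cb = 2887.8 / 5738.04 ≈ 0.50327 (5 s.f.)

0.50327


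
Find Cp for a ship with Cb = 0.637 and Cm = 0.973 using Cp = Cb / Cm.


Formula: Cp = Cb / Cm
Substituting: Cp = 0.637 / 0.973
Result: Cp ≈ 0.65468 (5 s.f.)

0.65468


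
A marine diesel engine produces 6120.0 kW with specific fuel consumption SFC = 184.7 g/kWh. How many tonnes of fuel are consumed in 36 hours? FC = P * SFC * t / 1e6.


Formula: FC (tonnes) = P * SFC * t / 1,000,000
Step 1 — P * SFC * t = 6120.0 * 184.7 * 36 = 40693104.0 g
Step 2 — FC (tonnes) = 40693104.0 / 1,000,000 ≈ 40.693 tonnes (5 s.f.)

40.693 tonnes


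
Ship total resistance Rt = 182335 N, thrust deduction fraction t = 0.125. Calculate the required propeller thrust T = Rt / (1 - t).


Formula: T = Rt / (1 - t)
Step 1 — (1 - t) = 1 - 0.125 = 0.875
Step 2 — T = 182335 / 0.875 ≈ 208380 N (5 s.f.)

208380 N


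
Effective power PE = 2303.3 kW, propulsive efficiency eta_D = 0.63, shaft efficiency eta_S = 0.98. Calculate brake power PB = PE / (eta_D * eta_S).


Formula: PB = PE / (eta_D * eta_S)
Step 1 — combined efficiency = eta_D * eta_S = 0.63 * 0.98 = 0.6174
Step 2 — PB = 2303.3 / 0.6174 ≈ 3730.6 kW (5 s.f.)

3730.6 kW


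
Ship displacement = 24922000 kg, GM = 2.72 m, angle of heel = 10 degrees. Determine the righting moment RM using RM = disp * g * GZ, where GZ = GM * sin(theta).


Formula: GZ = GM * sin(theta); RM = disp * g * GZ
Step 1 — GZ = 2.72 * sin(10°) = 2.72 * 0.173648 = 0.472323 m
Step 2 — RM = 24922000 * 9.81 * 0.472323 ≈ 115480000 N·m (5 s.f.)

115480000 N·m


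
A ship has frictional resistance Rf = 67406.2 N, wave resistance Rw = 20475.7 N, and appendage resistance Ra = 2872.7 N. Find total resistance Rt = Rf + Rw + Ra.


Formula: Rt = Rf + Rw + Ra
Substituting: Rt = 67406.2 + 20475.7 + 2872.7
Result: Rt = 90754.6 N

90754.6 N


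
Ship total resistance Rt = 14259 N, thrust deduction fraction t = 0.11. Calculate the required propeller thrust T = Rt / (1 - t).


Formula: T = Rt / (1 - t)
Step 1 — (1 - t) = 1 - 0.11 = 0.89
Step 2 — T = 14259 / 0.89 ≈ 16021 N (5 s.f.)

16021 N


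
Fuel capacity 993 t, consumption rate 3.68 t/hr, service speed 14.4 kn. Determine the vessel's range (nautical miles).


Formula: endurance = fuel / rate; range = endurance * speed
Step 1 — endurance = 993 / 3.68 = 269.837 hours
Step 2 — range = 269.837 * 14.4 ≈ 3885.7 nautical miles (5 s.f.)

3885.7 NM


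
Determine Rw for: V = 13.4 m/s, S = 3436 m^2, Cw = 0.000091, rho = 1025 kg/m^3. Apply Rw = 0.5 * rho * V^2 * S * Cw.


Formula: Rw = 0.5 * rho * V^2 * S * Cw
Step 1 — V^2 = 13.4^2 = 179.56
Step 2 — 0.5 * rho * V^2 = 0.5 * 1025 * 179.56 = 92024.5
Step 3 — Rw = 92024.5 * 3436 * 0.000091 ≈ 28774 N (5 s.f.)

28774 N


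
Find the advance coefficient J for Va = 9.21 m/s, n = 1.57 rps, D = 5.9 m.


Formula: J = Va / (n * D)
Step 1 — n * D = 1.57 * 5.9 = 9.263
Step 2 — J = 9.21 / 9.263 ≈ 0.99428 (5 s.f.)

0.99428


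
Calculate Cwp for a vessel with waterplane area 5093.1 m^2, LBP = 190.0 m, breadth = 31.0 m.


Formula: Cwp = Aw / (L * B)
Step 1 — L * B = 190.0 * 31.0 = 5890.0 m^2
Step 2 — Cwp = 5093.1 / 5890.0 ≈ 0.86470 (5 s.f.)

0.86470
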